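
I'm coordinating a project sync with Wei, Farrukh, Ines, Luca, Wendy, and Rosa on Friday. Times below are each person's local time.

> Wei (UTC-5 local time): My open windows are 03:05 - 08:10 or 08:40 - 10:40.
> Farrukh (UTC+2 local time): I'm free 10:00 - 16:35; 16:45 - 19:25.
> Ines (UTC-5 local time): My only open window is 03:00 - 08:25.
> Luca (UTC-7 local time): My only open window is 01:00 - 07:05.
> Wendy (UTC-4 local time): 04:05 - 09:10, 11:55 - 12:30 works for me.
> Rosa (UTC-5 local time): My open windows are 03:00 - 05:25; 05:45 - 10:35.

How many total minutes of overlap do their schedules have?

Wei in UTC: 08:05-13:10, 13:40-15:40 (add 5h to convert from UTC-5).
Farrukh in UTC: 08:00-14:35, 14:45-17:25 (subtract 2h to convert from UTC+2).
Ines in UTC: 08:00-13:25 (add 5h to convert from UTC-5).
Luca in UTC: 08:00-14:05 (add 7h to convert from UTC-7).
Wendy in UTC: 08:05-13:10, 15:55-16:30 (add 4h to convert from UTC-4).
Rosa in UTC: 08:00-10:25, 10:45-15:35 (add 5h to convert from UTC-5).
Wei ∩ Farrukh: 08:05-13:10, 13:40-14:35, 14:45-15:40.
Wei ∩ Farrukh ∩ Ines: 08:05-13:10.
Wei ∩ Farrukh ∩ Ines ∩ Luca: 08:05-13:10.
Wei ∩ Farrukh ∩ Ines ∩ Luca ∩ Wendy: 08:05-13:10.
Wei ∩ Farrukh ∩ Ines ∩ Luca ∩ Wendy ∩ Rosa: 08:05-10:25, 10:45-13:10.
So the common availability across everyone is 08:05-10:25, 10:45-13:10.
Summing the common windows: 140 + 145 = 285 minutes.

285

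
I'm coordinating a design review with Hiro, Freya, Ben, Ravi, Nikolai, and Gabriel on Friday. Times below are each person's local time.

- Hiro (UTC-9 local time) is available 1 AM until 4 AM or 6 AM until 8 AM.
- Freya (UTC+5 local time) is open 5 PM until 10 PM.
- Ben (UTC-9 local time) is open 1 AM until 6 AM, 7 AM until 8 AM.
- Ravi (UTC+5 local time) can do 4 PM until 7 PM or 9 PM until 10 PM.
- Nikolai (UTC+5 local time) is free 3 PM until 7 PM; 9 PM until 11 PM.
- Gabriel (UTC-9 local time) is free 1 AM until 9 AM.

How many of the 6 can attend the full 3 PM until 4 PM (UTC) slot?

3

Hiro in UTC: 10:00-13:00, 15:00-17:00 (add 9h to convert from UTC-9).
Freya in UTC: 12:00-17:00 (subtract 5h to convert from UTC+5).
Ben in UTC: 10:00-15:00, 16:00-17:00 (add 9h to convert from UTC-9).
Ravi in UTC: 11:00-14:00, 16:00-17:00 (subtract 5h to convert from UTC+5).
Nikolai in UTC: 10:00-14:00, 16:00-18:00 (subtract 5h to convert from UTC+5).
Gabriel in UTC: 10:00-18:00 (add 9h to convert from UTC-9).
Hiro, Freya, and Gabriel can make the full 15:00-16:00 slot — that's 3.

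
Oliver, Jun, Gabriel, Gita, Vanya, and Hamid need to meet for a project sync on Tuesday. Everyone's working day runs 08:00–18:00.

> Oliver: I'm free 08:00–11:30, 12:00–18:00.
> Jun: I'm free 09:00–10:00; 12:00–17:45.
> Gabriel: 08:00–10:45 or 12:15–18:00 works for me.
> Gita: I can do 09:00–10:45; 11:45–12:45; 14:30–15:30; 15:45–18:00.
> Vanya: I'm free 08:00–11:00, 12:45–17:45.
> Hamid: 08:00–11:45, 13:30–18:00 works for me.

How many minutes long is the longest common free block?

Oliver ∩ Jun: 09:00-10:00, 12:00-17:45.
Oliver ∩ Jun ∩ Gabriel: 09:00-10:00, 12:15-17:45.
Oliver ∩ Jun ∩ Gabriel ∩ Gita: 09:00-10:00, 12:15-12:45, 14:30-15:30, 15:45-17:45.
Oliver ∩ Jun ∩ Gabriel ∩ Gita ∩ Vanya: 09:00-10:00, 14:30-15:30, 15:45-17:45.
Oliver ∩ Jun ∩ Gabriel ∩ Gita ∩ Vanya ∩ Hamid: 09:00-10:00, 14:30-15:30, 15:45-17:45.
The longest is 15:45-17:45 at 120 minutes.

120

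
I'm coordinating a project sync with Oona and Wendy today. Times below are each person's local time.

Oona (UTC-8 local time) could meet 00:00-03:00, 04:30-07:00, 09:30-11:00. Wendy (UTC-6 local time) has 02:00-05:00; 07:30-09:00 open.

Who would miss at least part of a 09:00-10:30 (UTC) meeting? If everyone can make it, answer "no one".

Oona in UTC: 08:00-11:00, 12:30-15:00, 17:30-19:00 (add 8h to convert from UTC-8).
Wendy in UTC: 08:00-11:00, 13:30-15:00 (add 6h to convert from UTC-6).
Oona: free for 09:00-10:30. Wendy: free for 09:00-10:30.

no one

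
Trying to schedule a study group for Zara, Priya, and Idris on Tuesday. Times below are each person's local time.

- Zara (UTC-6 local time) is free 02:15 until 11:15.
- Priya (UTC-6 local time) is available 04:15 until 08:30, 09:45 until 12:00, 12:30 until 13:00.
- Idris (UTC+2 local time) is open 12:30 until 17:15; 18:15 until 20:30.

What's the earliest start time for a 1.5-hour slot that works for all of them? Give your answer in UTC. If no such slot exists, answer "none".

10:30

Zara in UTC: 08:15-17:15 (add 6h to convert from UTC-6).
Priya in UTC: 10:15-14:30, 15:45-18:00, 18:30-19:00 (add 6h to convert from UTC-6).
Idris in UTC: 10:30-15:15, 16:15-18:30 (subtract 2h to convert from UTC+2).
Zara ∩ Priya: 10:15-14:30, 15:45-17:15.
Zara ∩ Priya ∩ Idris: 10:30-14:30, 16:15-17:15.
So the common availability across everyone is 10:30-14:30, 16:15-17:15.
The first common window of at least 90 minutes is 10:30-14:30, so the earliest start is 10:30.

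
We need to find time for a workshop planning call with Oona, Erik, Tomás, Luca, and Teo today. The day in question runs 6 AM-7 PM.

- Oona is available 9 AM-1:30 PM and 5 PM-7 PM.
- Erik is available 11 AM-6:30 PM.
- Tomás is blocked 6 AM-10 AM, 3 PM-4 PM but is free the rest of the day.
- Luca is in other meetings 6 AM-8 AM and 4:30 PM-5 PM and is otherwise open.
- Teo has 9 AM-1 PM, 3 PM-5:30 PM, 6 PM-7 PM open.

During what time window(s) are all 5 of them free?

Oona free: 09:00-13:30, 17:00-19:00.
Erik free: 11:00-18:30.
Tomás free: 10:00-15:00, 16:00-19:00 (invert busy blocks within the working day).
Luca free: 08:00-16:30, 17:00-19:00 (invert busy blocks within the working day).
Teo free: 09:00-13:00, 15:00-17:30, 18:00-19:00.
Oona ∩ Erik: 11:00-13:30, 17:00-18:30.
Oona ∩ Erik ∩ Tomás: 11:00-13:30, 17:00-18:30.
Oona ∩ Erik ∩ Tomás ∩ Luca: 11:00-13:30, 17:00-18:30.
Oona ∩ Erik ∩ Tomás ∩ Luca ∩ Teo: 11:00-13:00, 17:00-17:30, 18:00-18:30.
So the common availability across everyone is 11:00-13:00, 17:00-17:30, 18:00-18:30.

11:00-13:00, 17:00-17:30, 18:00-18:30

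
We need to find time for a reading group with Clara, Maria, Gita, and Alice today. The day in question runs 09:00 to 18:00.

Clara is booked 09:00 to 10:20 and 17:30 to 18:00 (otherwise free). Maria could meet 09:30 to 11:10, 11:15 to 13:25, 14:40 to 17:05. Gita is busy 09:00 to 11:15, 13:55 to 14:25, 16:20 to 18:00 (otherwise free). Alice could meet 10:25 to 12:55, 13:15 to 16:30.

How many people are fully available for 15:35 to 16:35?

2

Clara free: 10:20-17:30 (invert busy blocks within the working day).
Maria free: 09:30-11:10, 11:15-13:25, 14:40-17:05.
Gita free: 11:15-13:55, 14:25-16:20 (invert busy blocks within the working day).
Alice free: 10:25-12:55, 13:15-16:30.
Clara and Maria can make the full 15:35-16:35 slot — that's 2.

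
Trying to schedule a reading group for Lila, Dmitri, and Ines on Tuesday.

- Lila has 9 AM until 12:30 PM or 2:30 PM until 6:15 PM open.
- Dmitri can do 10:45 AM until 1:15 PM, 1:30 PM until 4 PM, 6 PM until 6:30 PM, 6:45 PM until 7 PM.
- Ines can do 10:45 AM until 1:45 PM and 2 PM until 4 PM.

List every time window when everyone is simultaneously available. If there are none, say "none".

Lila ∩ Dmitri: 10:45-12:30, 14:30-16:00, 18:00-18:15.
Lila ∩ Dmitri ∩ Ines: 10:45-12:30, 14:30-16:00.

10:45-12:30, 14:30-16:00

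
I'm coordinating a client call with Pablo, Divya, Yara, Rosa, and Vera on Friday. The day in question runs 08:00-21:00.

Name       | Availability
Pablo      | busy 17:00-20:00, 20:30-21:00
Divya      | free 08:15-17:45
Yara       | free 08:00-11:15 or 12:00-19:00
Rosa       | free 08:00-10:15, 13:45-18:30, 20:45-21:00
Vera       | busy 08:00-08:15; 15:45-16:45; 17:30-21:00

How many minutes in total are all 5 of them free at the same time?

Pablo free: 08:00-17:00, 20:00-20:30 (invert busy blocks within the working day).
Divya free: 08:15-17:45.
Yara free: 08:00-11:15, 12:00-19:00.
Rosa free: 08:00-10:15, 13:45-18:30, 20:45-21:00.
Vera free: 08:15-15:45, 16:45-17:30 (invert busy blocks within the working day).
Pablo ∩ Divya: 08:15-17:00.
Pablo ∩ Divya ∩ Yara: 08:15-11:15, 12:00-17:00.
Pablo ∩ Divya ∩ Yara ∩ Rosa: 08:15-10:15, 13:45-17:00.
Pablo ∩ Divya ∩ Yara ∩ Rosa ∩ Vera: 08:15-10:15, 13:45-15:45, 16:45-17:00.
Summing the common windows: 120 + 120 + 15 = 255 minutes.

255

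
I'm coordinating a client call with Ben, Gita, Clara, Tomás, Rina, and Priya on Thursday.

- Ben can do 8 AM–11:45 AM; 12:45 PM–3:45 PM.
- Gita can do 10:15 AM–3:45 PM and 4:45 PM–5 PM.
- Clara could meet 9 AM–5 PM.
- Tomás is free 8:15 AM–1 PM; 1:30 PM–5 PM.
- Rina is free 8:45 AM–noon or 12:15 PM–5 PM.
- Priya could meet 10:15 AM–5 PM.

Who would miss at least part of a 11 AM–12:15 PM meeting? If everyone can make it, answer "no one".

Ben: not fully free for 11:00-12:15. Gita: free for 11:00-12:15. Clara: free for 11:00-12:15. Tomás: free for 11:00-12:15. Rina: not fully free for 11:00-12:15. Priya: free for 11:00-12:15.

Ben, Rina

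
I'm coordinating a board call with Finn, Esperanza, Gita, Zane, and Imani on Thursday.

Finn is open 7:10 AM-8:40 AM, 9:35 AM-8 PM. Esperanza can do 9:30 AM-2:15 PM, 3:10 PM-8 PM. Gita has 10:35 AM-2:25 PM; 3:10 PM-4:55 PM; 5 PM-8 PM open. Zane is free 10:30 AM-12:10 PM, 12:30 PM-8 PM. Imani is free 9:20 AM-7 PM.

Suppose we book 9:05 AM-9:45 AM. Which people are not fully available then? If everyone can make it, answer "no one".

Esperanza, Finn, Gita, Imani, Zane

Finn: not fully free for 09:05-09:45. Esperanza: not fully free for 09:05-09:45. Gita: not fully free for 09:05-09:45. Zane: not fully free for 09:05-09:45. Imani: not fully free for 09:05-09:45.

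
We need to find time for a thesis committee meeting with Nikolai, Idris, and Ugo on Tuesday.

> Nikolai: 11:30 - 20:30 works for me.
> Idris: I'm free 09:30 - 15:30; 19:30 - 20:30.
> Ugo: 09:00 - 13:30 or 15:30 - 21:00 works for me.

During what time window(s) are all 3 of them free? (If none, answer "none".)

11:30-13:30, 19:30-20:30

Nikolai ∩ Idris: 11:30-15:30, 19:30-20:30.
Nikolai ∩ Idris ∩ Ugo: 11:30-13:30, 19:30-20:30.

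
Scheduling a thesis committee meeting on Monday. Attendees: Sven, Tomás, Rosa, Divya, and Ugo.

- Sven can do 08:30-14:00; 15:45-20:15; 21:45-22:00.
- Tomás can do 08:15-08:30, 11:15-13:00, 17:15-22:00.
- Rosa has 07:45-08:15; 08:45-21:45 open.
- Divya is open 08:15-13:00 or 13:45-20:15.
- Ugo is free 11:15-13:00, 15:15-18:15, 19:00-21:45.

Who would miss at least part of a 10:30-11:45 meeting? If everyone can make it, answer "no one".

Tomás, Ugo

Sven: free for 10:30-11:45. Tomás: not fully free for 10:30-11:45. Rosa: free for 10:30-11:45. Divya: free for 10:30-11:45. Ugo: not fully free for 10:30-11:45.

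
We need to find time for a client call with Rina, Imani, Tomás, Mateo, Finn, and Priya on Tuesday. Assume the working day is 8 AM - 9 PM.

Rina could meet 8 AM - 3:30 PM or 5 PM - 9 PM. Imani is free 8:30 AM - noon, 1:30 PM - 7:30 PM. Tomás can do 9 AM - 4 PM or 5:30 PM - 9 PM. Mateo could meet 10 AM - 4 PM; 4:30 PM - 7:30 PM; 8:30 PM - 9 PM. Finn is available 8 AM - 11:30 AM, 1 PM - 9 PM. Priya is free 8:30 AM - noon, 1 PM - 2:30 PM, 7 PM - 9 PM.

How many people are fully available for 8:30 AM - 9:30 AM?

Rina, Imani, Finn, and Priya can make the full 08:30-09:30 slot — that's 4.

4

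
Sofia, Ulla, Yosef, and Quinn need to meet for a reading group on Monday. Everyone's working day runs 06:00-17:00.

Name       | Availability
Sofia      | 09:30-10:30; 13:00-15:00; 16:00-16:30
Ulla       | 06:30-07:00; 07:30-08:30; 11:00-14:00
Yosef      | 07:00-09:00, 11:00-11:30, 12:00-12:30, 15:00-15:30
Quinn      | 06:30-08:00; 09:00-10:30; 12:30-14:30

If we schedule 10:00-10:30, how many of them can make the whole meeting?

2

Sofia and Quinn can make the full 10:00-10:30 slot — that's 2.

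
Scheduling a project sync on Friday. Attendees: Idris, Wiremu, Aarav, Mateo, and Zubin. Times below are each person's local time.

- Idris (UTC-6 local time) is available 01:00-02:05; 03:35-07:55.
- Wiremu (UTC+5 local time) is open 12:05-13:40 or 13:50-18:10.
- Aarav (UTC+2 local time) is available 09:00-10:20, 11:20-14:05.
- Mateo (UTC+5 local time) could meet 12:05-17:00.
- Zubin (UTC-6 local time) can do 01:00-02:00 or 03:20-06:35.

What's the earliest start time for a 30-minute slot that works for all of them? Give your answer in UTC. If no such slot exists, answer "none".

Idris in UTC: 07:00-08:05, 09:35-13:55 (add 6h to convert from UTC-6).
Wiremu in UTC: 07:05-08:40, 08:50-13:10 (subtract 5h to convert from UTC+5).
Aarav in UTC: 07:00-08:20, 09:20-12:05 (subtract 2h to convert from UTC+2).
Mateo in UTC: 07:05-12:00 (subtract 5h to convert from UTC+5).
Zubin in UTC: 07:00-08:00, 09:20-12:35 (add 6h to convert from UTC-6).
Idris ∩ Wiremu: 07:05-08:05, 09:35-13:10.
Idris ∩ Wiremu ∩ Aarav: 07:05-08:05, 09:35-12:05.
Idris ∩ Wiremu ∩ Aarav ∩ Mateo: 07:05-08:05, 09:35-12:00.
Idris ∩ Wiremu ∩ Aarav ∩ Mateo ∩ Zubin: 07:05-08:00, 09:35-12:00.
Those are the intersection windows.
The first common window of at least 30 minutes is 07:05-08:00, so the earliest start is 07:05.

07:05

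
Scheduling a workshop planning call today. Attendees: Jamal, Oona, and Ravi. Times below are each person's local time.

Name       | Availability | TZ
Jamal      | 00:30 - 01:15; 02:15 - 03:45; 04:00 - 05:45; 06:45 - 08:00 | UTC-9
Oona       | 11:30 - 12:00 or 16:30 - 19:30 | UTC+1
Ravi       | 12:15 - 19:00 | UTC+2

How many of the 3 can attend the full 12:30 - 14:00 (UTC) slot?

1

Jamal in UTC: 09:30-10:15, 11:15-12:45, 13:00-14:45, 15:45-17:00 (add 9h to convert from UTC-9).
Oona in UTC: 10:30-11:00, 15:30-18:30 (subtract 1h to convert from UTC+1).
Ravi in UTC: 10:15-17:00 (subtract 2h to convert from UTC+2).
Ravi can make the full 12:30-14:00 slot — that's 1.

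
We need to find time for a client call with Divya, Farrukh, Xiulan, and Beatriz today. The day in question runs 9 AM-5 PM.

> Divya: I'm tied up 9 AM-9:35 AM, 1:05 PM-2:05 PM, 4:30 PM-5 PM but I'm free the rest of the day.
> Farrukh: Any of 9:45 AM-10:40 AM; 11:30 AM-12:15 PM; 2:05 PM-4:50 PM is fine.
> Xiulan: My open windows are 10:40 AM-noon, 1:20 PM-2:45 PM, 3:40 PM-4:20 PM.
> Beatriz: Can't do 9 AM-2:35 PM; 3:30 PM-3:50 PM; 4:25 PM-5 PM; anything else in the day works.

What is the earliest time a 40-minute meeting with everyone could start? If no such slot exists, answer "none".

none

Divya free: 09:35-13:05, 14:05-16:30 (invert busy blocks within the working day).
Farrukh free: 09:45-10:40, 11:30-12:15, 14:05-16:50.
Xiulan free: 10:40-12:00, 13:20-14:45, 15:40-16:20.
Beatriz free: 14:35-15:30, 15:50-16:25 (invert busy blocks within the working day).
Divya ∩ Farrukh: 09:45-10:40, 11:30-12:15, 14:05-16:30.
Divya ∩ Farrukh ∩ Xiulan: 11:30-12:00, 14:05-14:45, 15:40-16:20.
Divya ∩ Farrukh ∩ Xiulan ∩ Beatriz: 14:35-14:45, 15:50-16:20.
So the common availability across everyone is 14:35-14:45, 15:50-16:20.
No common window is at least 40 minutes long.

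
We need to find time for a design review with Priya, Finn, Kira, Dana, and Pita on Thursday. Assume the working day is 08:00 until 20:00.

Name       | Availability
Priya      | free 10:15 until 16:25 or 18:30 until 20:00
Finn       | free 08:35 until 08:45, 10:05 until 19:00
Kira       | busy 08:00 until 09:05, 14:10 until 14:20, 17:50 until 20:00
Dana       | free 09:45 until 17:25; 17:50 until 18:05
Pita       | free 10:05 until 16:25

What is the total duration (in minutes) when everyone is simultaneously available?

360

Priya free: 10:15-16:25, 18:30-20:00.
Finn free: 08:35-08:45, 10:05-19:00.
Kira free: 09:05-14:10, 14:20-17:50 (invert busy blocks within the working day).
Dana free: 09:45-17:25, 17:50-18:05.
Pita free: 10:05-16:25.
Priya ∩ Finn: 10:15-16:25, 18:30-19:00.
Priya ∩ Finn ∩ Kira: 10:15-14:10, 14:20-16:25.
Priya ∩ Finn ∩ Kira ∩ Dana: 10:15-14:10, 14:20-16:25.
Priya ∩ Finn ∩ Kira ∩ Dana ∩ Pita: 10:15-14:10, 14:20-16:25.
Summing the common windows: 235 + 125 = 360 minutes.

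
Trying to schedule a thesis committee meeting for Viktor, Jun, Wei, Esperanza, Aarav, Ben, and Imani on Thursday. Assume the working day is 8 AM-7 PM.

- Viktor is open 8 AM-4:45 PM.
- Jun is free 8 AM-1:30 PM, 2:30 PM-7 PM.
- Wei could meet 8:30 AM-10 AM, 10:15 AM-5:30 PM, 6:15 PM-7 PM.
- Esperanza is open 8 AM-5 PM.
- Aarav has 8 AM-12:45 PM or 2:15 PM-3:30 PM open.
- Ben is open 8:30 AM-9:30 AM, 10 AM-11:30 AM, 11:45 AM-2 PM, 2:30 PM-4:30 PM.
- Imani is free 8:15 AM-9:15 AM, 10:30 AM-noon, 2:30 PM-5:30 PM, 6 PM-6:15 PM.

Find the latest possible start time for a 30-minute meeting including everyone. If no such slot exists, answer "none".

15:00

Viktor ∩ Jun: 08:00-13:30, 14:30-16:45.
Viktor ∩ Jun ∩ Wei: 08:30-10:00, 10:15-13:30, 14:30-16:45.
Viktor ∩ Jun ∩ Wei ∩ Esperanza: 08:30-10:00, 10:15-13:30, 14:30-16:45.
Viktor ∩ Jun ∩ Wei ∩ Esperanza ∩ Aarav: 08:30-10:00, 10:15-12:45, 14:30-15:30.
Viktor ∩ Jun ∩ Wei ∩ Esperanza ∩ Aarav ∩ Ben: 08:30-09:30, 10:15-11:30, 11:45-12:45, 14:30-15:30.
Viktor ∩ Jun ∩ Wei ∩ Esperanza ∩ Aarav ∩ Ben ∩ Imani: 08:30-09:15, 10:30-11:30, 11:45-12:00, 14:30-15:30.
Those are the intersection windows.
The last common window of at least 30 minutes is 14:30-15:30; a 30-minute meeting can start as late as 15:00 and still end by 15:30.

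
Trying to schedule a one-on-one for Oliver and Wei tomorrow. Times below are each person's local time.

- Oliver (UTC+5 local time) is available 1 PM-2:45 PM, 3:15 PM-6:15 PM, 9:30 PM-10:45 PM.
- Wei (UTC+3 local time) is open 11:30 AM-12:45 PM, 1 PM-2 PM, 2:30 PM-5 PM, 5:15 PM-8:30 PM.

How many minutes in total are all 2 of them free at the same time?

285

Oliver in UTC: 08:00-09:45, 10:15-13:15, 16:30-17:45 (subtract 5h to convert from UTC+5).
Wei in UTC: 08:30-09:45, 10:00-11:00, 11:30-14:00, 14:15-17:30 (subtract 3h to convert from UTC+3).
Oliver ∩ Wei: 08:30-09:45, 10:15-11:00, 11:30-13:15, 16:30-17:30.
Summing the common windows: 75 + 45 + 105 + 60 = 285 minutes.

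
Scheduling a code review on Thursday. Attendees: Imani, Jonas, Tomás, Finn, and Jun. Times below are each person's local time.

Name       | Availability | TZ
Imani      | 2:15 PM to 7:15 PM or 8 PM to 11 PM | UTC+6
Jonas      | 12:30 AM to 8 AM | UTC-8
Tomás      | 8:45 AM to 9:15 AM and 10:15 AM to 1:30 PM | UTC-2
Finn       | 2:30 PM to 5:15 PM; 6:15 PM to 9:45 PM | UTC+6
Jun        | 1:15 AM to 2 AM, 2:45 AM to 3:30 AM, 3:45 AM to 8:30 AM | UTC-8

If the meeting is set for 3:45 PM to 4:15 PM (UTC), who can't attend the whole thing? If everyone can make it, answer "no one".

Imani in UTC: 08:15-13:15, 14:00-17:00 (subtract 6h to convert from UTC+6).
Jonas in UTC: 08:30-16:00 (add 8h to convert from UTC-8).
Tomás in UTC: 10:45-11:15, 12:15-15:30 (add 2h to convert from UTC-2).
Finn in UTC: 08:30-11:15, 12:15-15:45 (subtract 6h to convert from UTC+6).
Jun in UTC: 09:15-10:00, 10:45-11:30, 11:45-16:30 (add 8h to convert from UTC-8).
Imani: free for 15:45-16:15. Jonas: not fully free for 15:45-16:15. Tomás: not fully free for 15:45-16:15. Finn: not fully free for 15:45-16:15. Jun: free for 15:45-16:15.

Finn, Jonas, Tomás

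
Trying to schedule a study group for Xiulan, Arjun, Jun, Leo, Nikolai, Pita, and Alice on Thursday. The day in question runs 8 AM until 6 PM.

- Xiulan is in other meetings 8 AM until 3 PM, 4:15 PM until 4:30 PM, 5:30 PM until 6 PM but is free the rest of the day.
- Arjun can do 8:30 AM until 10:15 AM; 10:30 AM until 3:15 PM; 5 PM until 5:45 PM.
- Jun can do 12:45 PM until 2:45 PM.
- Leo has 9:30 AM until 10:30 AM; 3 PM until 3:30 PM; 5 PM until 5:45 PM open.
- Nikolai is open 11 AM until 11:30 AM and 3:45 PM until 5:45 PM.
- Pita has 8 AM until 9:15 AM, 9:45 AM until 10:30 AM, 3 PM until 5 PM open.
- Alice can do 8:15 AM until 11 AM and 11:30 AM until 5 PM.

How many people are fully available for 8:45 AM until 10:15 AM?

2

Xiulan free: 15:00-16:15, 16:30-17:30 (invert busy blocks within the working day).
Arjun free: 08:30-10:15, 10:30-15:15, 17:00-17:45.
Jun free: 12:45-14:45.
Leo free: 09:30-10:30, 15:00-15:30, 17:00-17:45.
Nikolai free: 11:00-11:30, 15:45-17:45.
Pita free: 08:00-09:15, 09:45-10:30, 15:00-17:00.
Alice free: 08:15-11:00, 11:30-17:00.
Arjun and Alice can make the full 08:45-10:15 slot — that's 2.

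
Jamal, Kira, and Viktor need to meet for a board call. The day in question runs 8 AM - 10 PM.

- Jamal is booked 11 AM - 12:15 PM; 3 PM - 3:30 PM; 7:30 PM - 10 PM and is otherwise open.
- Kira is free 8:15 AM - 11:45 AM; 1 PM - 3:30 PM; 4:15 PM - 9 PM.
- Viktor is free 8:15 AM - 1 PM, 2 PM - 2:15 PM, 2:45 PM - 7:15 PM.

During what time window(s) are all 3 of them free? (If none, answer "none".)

08:15-11:00, 14:00-14:15, 14:45-15:00, 16:15-19:15

Jamal free: 08:00-11:00, 12:15-15:00, 15:30-19:30 (invert busy blocks within the working day).
Kira free: 08:15-11:45, 13:00-15:30, 16:15-21:00.
Viktor free: 08:15-13:00, 14:00-14:15, 14:45-19:15.
Jamal ∩ Kira: 08:15-11:00, 13:00-15:00, 16:15-19:30.
Jamal ∩ Kira ∩ Viktor: 08:15-11:00, 14:00-14:15, 14:45-15:00, 16:15-19:15.
So the common availability across everyone is 08:15-11:00, 14:00-14:15, 14:45-15:00, 16:15-19:15.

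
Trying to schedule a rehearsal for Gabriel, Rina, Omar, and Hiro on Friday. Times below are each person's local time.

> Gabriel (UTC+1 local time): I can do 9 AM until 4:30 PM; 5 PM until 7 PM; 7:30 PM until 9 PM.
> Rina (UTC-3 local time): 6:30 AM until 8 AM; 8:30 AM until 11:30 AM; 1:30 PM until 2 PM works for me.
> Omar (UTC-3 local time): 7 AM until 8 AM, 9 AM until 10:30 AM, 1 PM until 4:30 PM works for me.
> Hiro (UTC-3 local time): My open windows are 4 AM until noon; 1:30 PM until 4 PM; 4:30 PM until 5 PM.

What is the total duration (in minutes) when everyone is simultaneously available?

Gabriel in UTC: 08:00-15:30, 16:00-18:00, 18:30-20:00 (subtract 1h to convert from UTC+1).
Rina in UTC: 09:30-11:00, 11:30-14:30, 16:30-17:00 (add 3h to convert from UTC-3).
Omar in UTC: 10:00-11:00, 12:00-13:30, 16:00-19:30 (add 3h to convert from UTC-3).
Hiro in UTC: 07:00-15:00, 16:30-19:00, 19:30-20:00 (add 3h to convert from UTC-3).
Gabriel ∩ Rina: 09:30-11:00, 11:30-14:30, 16:30-17:00.
Gabriel ∩ Rina ∩ Omar: 10:00-11:00, 12:00-13:30, 16:30-17:00.
Gabriel ∩ Rina ∩ Omar ∩ Hiro: 10:00-11:00, 12:00-13:30, 16:30-17:00.
Those are the intersection windows.
Summing the common windows: 60 + 90 + 30 = 180 minutes.

180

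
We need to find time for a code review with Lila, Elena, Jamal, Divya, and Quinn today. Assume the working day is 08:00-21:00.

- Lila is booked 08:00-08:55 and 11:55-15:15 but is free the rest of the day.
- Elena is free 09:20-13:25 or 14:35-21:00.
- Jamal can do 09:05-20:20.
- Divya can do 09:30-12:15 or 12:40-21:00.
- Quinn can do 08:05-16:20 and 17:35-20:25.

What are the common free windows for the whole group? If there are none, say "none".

Lila free: 08:55-11:55, 15:15-21:00 (invert busy blocks within the working day).
Elena free: 09:20-13:25, 14:35-21:00.
Jamal free: 09:05-20:20.
Divya free: 09:30-12:15, 12:40-21:00.
Quinn free: 08:05-16:20, 17:35-20:25.
Lila ∩ Elena: 09:20-11:55, 15:15-21:00.
Lila ∩ Elena ∩ Jamal: 09:20-11:55, 15:15-20:20.
Lila ∩ Elena ∩ Jamal ∩ Divya: 09:30-11:55, 15:15-20:20.
Lila ∩ Elena ∩ Jamal ∩ Divya ∩ Quinn: 09:30-11:55, 15:15-16:20, 17:35-20:20.
So the common availability across everyone is 09:30-11:55, 15:15-16:20, 17:35-20:20.

09:30-11:55, 15:15-16:20, 17:35-20:20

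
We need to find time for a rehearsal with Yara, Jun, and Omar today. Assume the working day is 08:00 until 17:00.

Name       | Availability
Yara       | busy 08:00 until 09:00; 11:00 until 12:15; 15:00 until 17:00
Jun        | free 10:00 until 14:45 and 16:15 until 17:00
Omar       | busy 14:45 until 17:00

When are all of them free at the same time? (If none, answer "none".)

Yara free: 09:00-11:00, 12:15-15:00 (invert busy blocks within the working day).
Jun free: 10:00-14:45, 16:15-17:00.
Omar free: 08:00-14:45 (invert busy blocks within the working day).
Yara ∩ Jun: 10:00-11:00, 12:15-14:45.
Yara ∩ Jun ∩ Omar: 10:00-11:00, 12:15-14:45.

10:00-11:00, 12:15-14:45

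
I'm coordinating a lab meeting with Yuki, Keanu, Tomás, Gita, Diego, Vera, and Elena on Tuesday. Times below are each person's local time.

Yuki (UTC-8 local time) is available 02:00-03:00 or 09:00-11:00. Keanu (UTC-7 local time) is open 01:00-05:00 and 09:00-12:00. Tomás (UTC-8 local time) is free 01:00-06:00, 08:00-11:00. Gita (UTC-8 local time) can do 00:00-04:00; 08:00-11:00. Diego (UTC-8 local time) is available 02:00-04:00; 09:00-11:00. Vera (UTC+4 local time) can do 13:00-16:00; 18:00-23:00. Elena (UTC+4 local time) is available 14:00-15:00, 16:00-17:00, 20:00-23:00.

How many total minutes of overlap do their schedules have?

180

Yuki in UTC: 10:00-11:00, 17:00-19:00 (add 8h to convert from UTC-8).
Keanu in UTC: 08:00-12:00, 16:00-19:00 (add 7h to convert from UTC-7).
Tomás in UTC: 09:00-14:00, 16:00-19:00 (add 8h to convert from UTC-8).
Gita in UTC: 08:00-12:00, 16:00-19:00 (add 8h to convert from UTC-8).
Diego in UTC: 10:00-12:00, 17:00-19:00 (add 8h to convert from UTC-8).
Vera in UTC: 09:00-12:00, 14:00-19:00 (subtract 4h to convert from UTC+4).
Elena in UTC: 10:00-11:00, 12:00-13:00, 16:00-19:00 (subtract 4h to convert from UTC+4).
Yuki ∩ Keanu: 10:00-11:00, 17:00-19:00.
Yuki ∩ Keanu ∩ Tomás: 10:00-11:00, 17:00-19:00.
Yuki ∩ Keanu ∩ Tomás ∩ Gita: 10:00-11:00, 17:00-19:00.
Yuki ∩ Keanu ∩ Tomás ∩ Gita ∩ Diego: 10:00-11:00, 17:00-19:00.
Yuki ∩ Keanu ∩ Tomás ∩ Gita ∩ Diego ∩ Vera: 10:00-11:00, 17:00-19:00.
Yuki ∩ Keanu ∩ Tomás ∩ Gita ∩ Diego ∩ Vera ∩ Elena: 10:00-11:00, 17:00-19:00.
Summing the common windows: 60 + 120 = 180 minutes.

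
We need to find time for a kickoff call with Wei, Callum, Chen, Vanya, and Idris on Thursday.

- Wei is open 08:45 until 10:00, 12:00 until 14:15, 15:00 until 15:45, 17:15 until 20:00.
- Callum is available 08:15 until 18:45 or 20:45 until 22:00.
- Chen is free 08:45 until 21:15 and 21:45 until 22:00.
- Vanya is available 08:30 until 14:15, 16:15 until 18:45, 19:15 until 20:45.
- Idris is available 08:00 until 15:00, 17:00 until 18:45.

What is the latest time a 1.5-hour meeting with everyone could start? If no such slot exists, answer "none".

17:15

Wei ∩ Callum: 08:45-10:00, 12:00-14:15, 15:00-15:45, 17:15-18:45.
Wei ∩ Callum ∩ Chen: 08:45-10:00, 12:00-14:15, 15:00-15:45, 17:15-18:45.
Wei ∩ Callum ∩ Chen ∩ Vanya: 08:45-10:00, 12:00-14:15, 17:15-18:45.
Wei ∩ Callum ∩ Chen ∩ Vanya ∩ Idris: 08:45-10:00, 12:00-14:15, 17:15-18:45.
The last common window of at least 90 minutes is 17:15-18:45; a 90-minute meeting can start as late as 17:15 and still end by 18:45.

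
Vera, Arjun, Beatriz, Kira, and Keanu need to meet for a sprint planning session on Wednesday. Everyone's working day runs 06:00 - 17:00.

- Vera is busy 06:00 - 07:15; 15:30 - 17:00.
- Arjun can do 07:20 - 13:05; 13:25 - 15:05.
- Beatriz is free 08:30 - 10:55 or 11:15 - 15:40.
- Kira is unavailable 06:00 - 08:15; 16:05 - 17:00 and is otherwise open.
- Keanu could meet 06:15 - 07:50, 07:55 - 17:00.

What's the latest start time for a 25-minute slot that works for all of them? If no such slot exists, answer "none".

Vera free: 07:15-15:30 (invert busy blocks within the working day).
Arjun free: 07:20-13:05, 13:25-15:05.
Beatriz free: 08:30-10:55, 11:15-15:40.
Kira free: 08:15-16:05 (invert busy blocks within the working day).
Keanu free: 06:15-07:50, 07:55-17:00.
Vera ∩ Arjun: 07:20-13:05, 13:25-15:05.
Vera ∩ Arjun ∩ Beatriz: 08:30-10:55, 11:15-13:05, 13:25-15:05.
Vera ∩ Arjun ∩ Beatriz ∩ Kira: 08:30-10:55, 11:15-13:05, 13:25-15:05.
Vera ∩ Arjun ∩ Beatriz ∩ Kira ∩ Keanu: 08:30-10:55, 11:15-13:05, 13:25-15:05.
Those are the intersection windows.
The last common window of at least 25 minutes is 13:25-15:05; a 25-minute meeting can start as late as 14:40 and still end by 15:05.

14:40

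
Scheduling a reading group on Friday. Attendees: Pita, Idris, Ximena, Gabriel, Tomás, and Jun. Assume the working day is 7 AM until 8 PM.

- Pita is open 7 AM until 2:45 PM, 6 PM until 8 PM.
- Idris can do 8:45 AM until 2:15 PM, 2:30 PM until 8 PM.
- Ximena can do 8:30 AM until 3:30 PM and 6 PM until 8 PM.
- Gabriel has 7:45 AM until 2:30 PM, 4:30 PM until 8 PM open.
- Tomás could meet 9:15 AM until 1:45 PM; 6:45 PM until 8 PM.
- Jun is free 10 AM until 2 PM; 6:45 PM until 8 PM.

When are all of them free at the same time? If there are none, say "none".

Pita ∩ Idris: 08:45-14:15, 14:30-14:45, 18:00-20:00.
Pita ∩ Idris ∩ Ximena: 08:45-14:15, 14:30-14:45, 18:00-20:00.
Pita ∩ Idris ∩ Ximena ∩ Gabriel: 08:45-14:15, 18:00-20:00.
Pita ∩ Idris ∩ Ximena ∩ Gabriel ∩ Tomás: 09:15-13:45, 18:45-20:00.
Pita ∩ Idris ∩ Ximena ∩ Gabriel ∩ Tomás ∩ Jun: 10:00-13:45, 18:45-20:00.

10:00-13:45, 18:45-20:00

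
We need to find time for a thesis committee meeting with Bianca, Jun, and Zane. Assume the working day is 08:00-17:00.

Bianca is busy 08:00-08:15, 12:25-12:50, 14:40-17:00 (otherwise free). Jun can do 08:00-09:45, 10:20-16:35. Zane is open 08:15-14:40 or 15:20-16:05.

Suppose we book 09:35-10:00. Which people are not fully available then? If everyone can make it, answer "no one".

Jun

Bianca free: 08:15-12:25, 12:50-14:40 (invert busy blocks within the working day).
Jun free: 08:00-09:45, 10:20-16:35.
Zane free: 08:15-14:40, 15:20-16:05.
Bianca: free for 09:35-10:00. Jun: not fully free for 09:35-10:00. Zane: free for 09:35-10:00.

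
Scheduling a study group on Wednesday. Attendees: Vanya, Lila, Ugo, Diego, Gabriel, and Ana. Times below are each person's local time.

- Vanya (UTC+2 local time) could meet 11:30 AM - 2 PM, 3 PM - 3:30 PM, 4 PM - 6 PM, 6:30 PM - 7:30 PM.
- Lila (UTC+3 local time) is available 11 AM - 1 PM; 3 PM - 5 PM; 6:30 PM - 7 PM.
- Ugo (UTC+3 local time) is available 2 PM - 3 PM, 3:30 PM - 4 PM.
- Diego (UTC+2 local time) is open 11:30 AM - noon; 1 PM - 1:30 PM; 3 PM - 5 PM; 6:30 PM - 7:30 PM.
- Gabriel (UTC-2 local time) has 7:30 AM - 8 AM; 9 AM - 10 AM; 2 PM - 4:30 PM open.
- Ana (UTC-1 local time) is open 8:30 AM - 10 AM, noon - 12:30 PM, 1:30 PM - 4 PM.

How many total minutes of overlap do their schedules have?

Vanya in UTC: 09:30-12:00, 13:00-13:30, 14:00-16:00, 16:30-17:30 (subtract 2h to convert from UTC+2).
Lila in UTC: 08:00-10:00, 12:00-14:00, 15:30-16:00 (subtract 3h to convert from UTC+3).
Ugo in UTC: 11:00-12:00, 12:30-13:00 (subtract 3h to convert from UTC+3).
Diego in UTC: 09:30-10:00, 11:00-11:30, 13:00-15:00, 16:30-17:30 (subtract 2h to convert from UTC+2).
Gabriel in UTC: 09:30-10:00, 11:00-12:00, 16:00-18:30 (add 2h to convert from UTC-2).
Ana in UTC: 09:30-11:00, 13:00-13:30, 14:30-17:00 (add 1h to convert from UTC-1).
Vanya ∩ Lila: 09:30-10:00, 13:00-13:30, 15:30-16:00.
Vanya ∩ Lila ∩ Ugo: ∅.
Vanya ∩ Lila ∩ Ugo ∩ Diego: ∅.
Vanya ∩ Lila ∩ Ugo ∩ Diego ∩ Gabriel: ∅.
Vanya ∩ Lila ∩ Ugo ∩ Diego ∩ Gabriel ∩ Ana: ∅.
There is no time when everyone is free.
There is no common window, so the total is 0 minutes.

0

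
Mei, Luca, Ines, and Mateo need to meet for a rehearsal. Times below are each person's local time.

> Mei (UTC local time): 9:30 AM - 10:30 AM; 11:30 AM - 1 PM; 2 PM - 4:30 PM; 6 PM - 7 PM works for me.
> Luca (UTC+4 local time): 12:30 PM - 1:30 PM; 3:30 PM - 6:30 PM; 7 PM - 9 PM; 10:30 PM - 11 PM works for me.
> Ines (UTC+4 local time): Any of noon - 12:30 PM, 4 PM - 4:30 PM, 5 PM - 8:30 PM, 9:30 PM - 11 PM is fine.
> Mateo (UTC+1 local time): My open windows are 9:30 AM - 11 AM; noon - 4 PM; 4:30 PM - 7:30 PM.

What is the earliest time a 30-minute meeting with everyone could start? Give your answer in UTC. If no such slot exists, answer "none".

12:00

Mei in UTC: 09:30-10:30, 11:30-13:00, 14:00-16:30, 18:00-19:00.
Luca in UTC: 08:30-09:30, 11:30-14:30, 15:00-17:00, 18:30-19:00 (subtract 4h to convert from UTC+4).
Ines in UTC: 08:00-08:30, 12:00-12:30, 13:00-16:30, 17:30-19:00 (subtract 4h to convert from UTC+4).
Mateo in UTC: 08:30-10:00, 11:00-15:00, 15:30-18:30 (subtract 1h to convert from UTC+1).
Mei ∩ Luca: 11:30-13:00, 14:00-14:30, 15:00-16:30, 18:30-19:00.
Mei ∩ Luca ∩ Ines: 12:00-12:30, 14:00-14:30, 15:00-16:30, 18:30-19:00.
Mei ∩ Luca ∩ Ines ∩ Mateo: 12:00-12:30, 14:00-14:30, 15:30-16:30.
The first common window of at least 30 minutes is 12:00-12:30, so the earliest start is 12:00.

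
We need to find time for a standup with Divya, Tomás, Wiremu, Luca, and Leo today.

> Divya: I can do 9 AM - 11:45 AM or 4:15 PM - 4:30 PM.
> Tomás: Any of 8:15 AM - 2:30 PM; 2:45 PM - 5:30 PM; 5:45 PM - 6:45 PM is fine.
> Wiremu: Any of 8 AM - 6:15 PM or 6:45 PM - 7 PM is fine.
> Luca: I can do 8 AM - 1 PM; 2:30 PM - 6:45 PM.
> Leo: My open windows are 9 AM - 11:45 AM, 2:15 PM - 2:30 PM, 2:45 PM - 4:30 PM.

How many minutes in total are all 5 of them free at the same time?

Divya ∩ Tomás: 09:00-11:45, 16:15-16:30.
Divya ∩ Tomás ∩ Wiremu: 09:00-11:45, 16:15-16:30.
Divya ∩ Tomás ∩ Wiremu ∩ Luca: 09:00-11:45, 16:15-16:30.
Divya ∩ Tomás ∩ Wiremu ∩ Luca ∩ Leo: 09:00-11:45, 16:15-16:30.
Summing the common windows: 165 + 15 = 180 minutes.

180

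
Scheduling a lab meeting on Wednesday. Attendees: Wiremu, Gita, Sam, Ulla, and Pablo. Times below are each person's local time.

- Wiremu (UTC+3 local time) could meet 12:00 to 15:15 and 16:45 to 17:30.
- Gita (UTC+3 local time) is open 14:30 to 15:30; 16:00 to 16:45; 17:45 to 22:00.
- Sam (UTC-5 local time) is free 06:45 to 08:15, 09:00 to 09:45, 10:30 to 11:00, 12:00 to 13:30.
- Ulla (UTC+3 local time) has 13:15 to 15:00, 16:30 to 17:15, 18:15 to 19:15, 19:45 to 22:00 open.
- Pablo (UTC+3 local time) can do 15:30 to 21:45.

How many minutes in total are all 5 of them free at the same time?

Wiremu in UTC: 09:00-12:15, 13:45-14:30 (subtract 3h to convert from UTC+3).
Gita in UTC: 11:30-12:30, 13:00-13:45, 14:45-19:00 (subtract 3h to convert from UTC+3).
Sam in UTC: 11:45-13:15, 14:00-14:45, 15:30-16:00, 17:00-18:30 (add 5h to convert from UTC-5).
Ulla in UTC: 10:15-12:00, 13:30-14:15, 15:15-16:15, 16:45-19:00 (subtract 3h to convert from UTC+3).
Pablo in UTC: 12:30-18:45 (subtract 3h to convert from UTC+3).
Wiremu ∩ Gita: 11:30-12:15.
Wiremu ∩ Gita ∩ Sam: 11:45-12:15.
Wiremu ∩ Gita ∩ Sam ∩ Ulla: 11:45-12:00.
Wiremu ∩ Gita ∩ Sam ∩ Ulla ∩ Pablo: ∅.
There is no time when everyone is free.
There is no common window, so the total is 0 minutes.

0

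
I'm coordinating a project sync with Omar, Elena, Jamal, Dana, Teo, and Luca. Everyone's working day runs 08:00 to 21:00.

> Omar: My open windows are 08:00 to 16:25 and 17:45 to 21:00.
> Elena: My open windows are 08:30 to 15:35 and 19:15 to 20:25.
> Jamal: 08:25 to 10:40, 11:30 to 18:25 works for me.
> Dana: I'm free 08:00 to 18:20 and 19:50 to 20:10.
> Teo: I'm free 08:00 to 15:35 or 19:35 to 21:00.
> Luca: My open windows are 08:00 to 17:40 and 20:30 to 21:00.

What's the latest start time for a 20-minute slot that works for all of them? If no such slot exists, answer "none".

Omar ∩ Elena: 08:30-15:35, 19:15-20:25.
Omar ∩ Elena ∩ Jamal: 08:30-10:40, 11:30-15:35.
Omar ∩ Elena ∩ Jamal ∩ Dana: 08:30-10:40, 11:30-15:35.
Omar ∩ Elena ∩ Jamal ∩ Dana ∩ Teo: 08:30-10:40, 11:30-15:35.
Omar ∩ Elena ∩ Jamal ∩ Dana ∩ Teo ∩ Luca: 08:30-10:40, 11:30-15:35.
The last common window of at least 20 minutes is 11:30-15:35; a 20-minute meeting can start as late as 15:15 and still end by 15:35.

15:15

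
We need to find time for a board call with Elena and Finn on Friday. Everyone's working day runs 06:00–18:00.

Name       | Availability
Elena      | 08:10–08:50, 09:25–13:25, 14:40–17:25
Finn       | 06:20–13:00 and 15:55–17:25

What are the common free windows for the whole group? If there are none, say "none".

08:10-08:50, 09:25-13:00, 15:55-17:25

Elena ∩ Finn: 08:10-08:50, 09:25-13:00, 15:55-17:25.
Those are the intersection windows.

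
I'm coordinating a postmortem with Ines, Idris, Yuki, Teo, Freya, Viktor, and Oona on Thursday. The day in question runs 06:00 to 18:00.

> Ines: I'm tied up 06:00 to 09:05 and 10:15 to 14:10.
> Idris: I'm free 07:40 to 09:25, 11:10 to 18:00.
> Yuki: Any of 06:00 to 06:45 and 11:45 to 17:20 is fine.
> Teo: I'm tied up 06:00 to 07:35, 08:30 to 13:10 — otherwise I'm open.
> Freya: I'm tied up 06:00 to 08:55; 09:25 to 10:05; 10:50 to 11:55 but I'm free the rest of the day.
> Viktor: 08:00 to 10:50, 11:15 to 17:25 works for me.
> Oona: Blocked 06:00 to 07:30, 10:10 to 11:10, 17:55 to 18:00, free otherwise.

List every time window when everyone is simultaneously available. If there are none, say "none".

14:10-17:20

Ines free: 09:05-10:15, 14:10-18:00 (invert busy blocks within the working day).
Idris free: 07:40-09:25, 11:10-18:00.
Yuki free: 06:00-06:45, 11:45-17:20.
Teo free: 07:35-08:30, 13:10-18:00 (invert busy blocks within the working day).
Freya free: 08:55-09:25, 10:05-10:50, 11:55-18:00 (invert busy blocks within the working day).
Viktor free: 08:00-10:50, 11:15-17:25.
Oona free: 07:30-10:10, 11:10-17:55 (invert busy blocks within the working day).
Ines ∩ Idris: 09:05-09:25, 14:10-18:00.
Ines ∩ Idris ∩ Yuki: 14:10-17:20.
Ines ∩ Idris ∩ Yuki ∩ Teo: 14:10-17:20.
Ines ∩ Idris ∩ Yuki ∩ Teo ∩ Freya: 14:10-17:20.
Ines ∩ Idris ∩ Yuki ∩ Teo ∩ Freya ∩ Viktor: 14:10-17:20.
Ines ∩ Idris ∩ Yuki ∩ Teo ∩ Freya ∩ Viktor ∩ Oona: 14:10-17:20.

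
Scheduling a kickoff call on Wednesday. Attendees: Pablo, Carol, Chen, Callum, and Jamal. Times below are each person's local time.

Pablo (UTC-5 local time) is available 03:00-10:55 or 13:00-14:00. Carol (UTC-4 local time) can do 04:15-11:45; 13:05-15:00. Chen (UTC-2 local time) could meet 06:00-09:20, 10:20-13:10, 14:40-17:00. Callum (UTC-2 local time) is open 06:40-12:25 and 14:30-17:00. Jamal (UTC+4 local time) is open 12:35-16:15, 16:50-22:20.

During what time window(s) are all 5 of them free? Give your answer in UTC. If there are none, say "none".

Pablo in UTC: 08:00-15:55, 18:00-19:00 (add 5h to convert from UTC-5).
Carol in UTC: 08:15-15:45, 17:05-19:00 (add 4h to convert from UTC-4).
Chen in UTC: 08:00-11:20, 12:20-15:10, 16:40-19:00 (add 2h to convert from UTC-2).
Callum in UTC: 08:40-14:25, 16:30-19:00 (add 2h to convert from UTC-2).
Jamal in UTC: 08:35-12:15, 12:50-18:20 (subtract 4h to convert from UTC+4).
Pablo ∩ Carol: 08:15-15:45, 18:00-19:00.
Pablo ∩ Carol ∩ Chen: 08:15-11:20, 12:20-15:10, 18:00-19:00.
Pablo ∩ Carol ∩ Chen ∩ Callum: 08:40-11:20, 12:20-14:25, 18:00-19:00.
Pablo ∩ Carol ∩ Chen ∩ Callum ∩ Jamal: 08:40-11:20, 12:50-14:25, 18:00-18:20.

08:40-11:20, 12:50-14:25, 18:00-18:20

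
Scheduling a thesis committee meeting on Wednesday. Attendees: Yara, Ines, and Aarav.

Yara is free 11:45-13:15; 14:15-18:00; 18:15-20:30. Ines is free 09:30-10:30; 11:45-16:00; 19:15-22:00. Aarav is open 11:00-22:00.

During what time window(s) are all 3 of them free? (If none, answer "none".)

11:45-13:15, 14:15-16:00, 19:15-20:30

Yara ∩ Ines: 11:45-13:15, 14:15-16:00, 19:15-20:30.
Yara ∩ Ines ∩ Aarav: 11:45-13:15, 14:15-16:00, 19:15-20:30.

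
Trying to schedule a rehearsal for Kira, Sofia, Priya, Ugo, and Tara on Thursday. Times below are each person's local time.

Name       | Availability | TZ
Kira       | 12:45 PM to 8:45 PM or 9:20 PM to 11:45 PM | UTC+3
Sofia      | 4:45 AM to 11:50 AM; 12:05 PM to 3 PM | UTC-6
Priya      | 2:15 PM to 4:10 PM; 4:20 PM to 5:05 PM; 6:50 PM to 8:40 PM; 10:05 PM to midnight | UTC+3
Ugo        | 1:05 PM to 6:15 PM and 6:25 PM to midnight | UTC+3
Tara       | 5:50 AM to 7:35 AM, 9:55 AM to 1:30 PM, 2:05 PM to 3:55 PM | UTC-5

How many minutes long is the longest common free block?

110

Kira in UTC: 09:45-17:45, 18:20-20:45 (subtract 3h to convert from UTC+3).
Sofia in UTC: 10:45-17:50, 18:05-21:00 (add 6h to convert from UTC-6).
Priya in UTC: 11:15-13:10, 13:20-14:05, 15:50-17:40, 19:05-21:00 (subtract 3h to convert from UTC+3).
Ugo in UTC: 10:05-15:15, 15:25-21:00 (subtract 3h to convert from UTC+3).
Tara in UTC: 10:50-12:35, 14:55-18:30, 19:05-20:55 (add 5h to convert from UTC-5).
Kira ∩ Sofia: 10:45-17:45, 18:20-20:45.
Kira ∩ Sofia ∩ Priya: 11:15-13:10, 13:20-14:05, 15:50-17:40, 19:05-20:45.
Kira ∩ Sofia ∩ Priya ∩ Ugo: 11:15-13:10, 13:20-14:05, 15:50-17:40, 19:05-20:45.
Kira ∩ Sofia ∩ Priya ∩ Ugo ∩ Tara: 11:15-12:35, 15:50-17:40, 19:05-20:45.
The longest is 15:50-17:40 at 110 minutes.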